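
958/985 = 958/985 = 0.97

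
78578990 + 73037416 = 151616406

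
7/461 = 7/461 = 0.02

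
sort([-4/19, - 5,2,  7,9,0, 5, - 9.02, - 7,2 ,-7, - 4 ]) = [ - 9.02,-7,  -  7, - 5 ,- 4 , - 4/19, 0,2,  2,5,  7,9] 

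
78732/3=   26244 = 26244.00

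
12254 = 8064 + 4190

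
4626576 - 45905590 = - 41279014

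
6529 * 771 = 5033859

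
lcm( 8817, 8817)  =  8817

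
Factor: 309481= 309481^1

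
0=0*912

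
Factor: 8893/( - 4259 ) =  - 4259^( - 1)*8893^1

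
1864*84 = 156576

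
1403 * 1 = 1403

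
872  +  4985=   5857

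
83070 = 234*355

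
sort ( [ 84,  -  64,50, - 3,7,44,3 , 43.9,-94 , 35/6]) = [ - 94, - 64, - 3,  3,35/6,7,  43.9,44,50, 84] 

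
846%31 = 9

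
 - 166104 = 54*(-3076)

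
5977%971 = 151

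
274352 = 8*34294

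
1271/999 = 1271/999 = 1.27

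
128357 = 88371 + 39986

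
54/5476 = 27/2738  =  0.01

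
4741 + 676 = 5417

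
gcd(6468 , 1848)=924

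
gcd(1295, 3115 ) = 35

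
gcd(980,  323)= 1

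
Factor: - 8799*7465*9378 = -615989569230 = - 2^1*3^3*5^1*7^1 * 419^1 *521^1*1493^1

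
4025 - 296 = 3729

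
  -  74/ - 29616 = 37/14808 =0.00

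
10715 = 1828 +8887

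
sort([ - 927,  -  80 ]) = [ - 927, - 80 ]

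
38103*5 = 190515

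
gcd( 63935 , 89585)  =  95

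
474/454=1 + 10/227=   1.04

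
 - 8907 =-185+-8722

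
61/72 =61/72 =0.85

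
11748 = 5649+6099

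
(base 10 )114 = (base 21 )59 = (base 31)3l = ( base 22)54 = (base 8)162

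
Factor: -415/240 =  - 83/48 = -2^( - 4 )*3^( - 1 )*83^1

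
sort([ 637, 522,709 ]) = [ 522,637, 709]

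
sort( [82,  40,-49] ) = [-49,  40, 82 ]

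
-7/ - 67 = 7/67 = 0.10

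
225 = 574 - 349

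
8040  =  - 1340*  ( - 6 )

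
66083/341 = 193 + 270/341 = 193.79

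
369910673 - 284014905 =85895768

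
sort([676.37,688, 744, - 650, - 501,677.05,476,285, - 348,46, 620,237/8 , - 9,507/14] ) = [ - 650, - 501 , - 348, - 9,237/8,507/14,  46,  285, 476, 620, 676.37,677.05,688,744] 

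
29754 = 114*261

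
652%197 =61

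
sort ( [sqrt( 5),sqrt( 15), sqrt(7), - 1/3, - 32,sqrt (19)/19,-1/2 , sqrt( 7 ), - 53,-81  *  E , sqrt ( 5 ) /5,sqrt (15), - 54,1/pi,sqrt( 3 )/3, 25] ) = [ - 81 *E, - 54, - 53 , - 32,-1/2 , - 1/3, sqrt(19)/19,1/pi,  sqrt(5)/5,sqrt( 3)/3, sqrt(5 ), sqrt(7 ),  sqrt(7),sqrt (15),sqrt(15),  25]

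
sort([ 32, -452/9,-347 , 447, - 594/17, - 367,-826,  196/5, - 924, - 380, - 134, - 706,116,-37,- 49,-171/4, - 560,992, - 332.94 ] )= [-924,- 826, - 706, - 560,  -  380,-367,-347,-332.94, - 134, - 452/9 ,-49,-171/4, - 37,-594/17,32, 196/5, 116,447,992 ]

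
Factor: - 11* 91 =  - 1001=- 7^1 * 11^1*  13^1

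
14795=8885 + 5910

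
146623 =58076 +88547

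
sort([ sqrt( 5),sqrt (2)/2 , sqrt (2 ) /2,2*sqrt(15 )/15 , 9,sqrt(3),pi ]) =[2 * sqrt( 15)/15, sqrt(2)/2, sqrt(2) /2,sqrt(3),  sqrt(5 ), pi,9 ]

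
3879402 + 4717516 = 8596918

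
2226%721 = 63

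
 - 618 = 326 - 944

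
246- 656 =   -  410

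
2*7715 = 15430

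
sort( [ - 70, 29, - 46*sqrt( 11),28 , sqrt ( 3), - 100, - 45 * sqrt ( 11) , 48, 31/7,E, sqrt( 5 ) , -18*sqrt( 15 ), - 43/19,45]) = [ - 46*sqrt(11 ) , - 45*sqrt(11 ), - 100,-70, - 18*sqrt(15 ) ,-43/19, sqrt(3 ),sqrt( 5 ), E,31/7,28,29,45 , 48]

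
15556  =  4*3889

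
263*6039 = 1588257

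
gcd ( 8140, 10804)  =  148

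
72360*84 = 6078240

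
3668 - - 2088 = 5756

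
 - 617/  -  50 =617/50 = 12.34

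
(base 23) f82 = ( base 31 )8du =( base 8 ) 17671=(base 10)8121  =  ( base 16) 1fb9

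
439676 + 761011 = 1200687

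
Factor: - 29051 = - 11^1*19^1*139^1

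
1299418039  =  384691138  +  914726901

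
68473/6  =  11412 + 1/6 = 11412.17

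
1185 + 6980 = 8165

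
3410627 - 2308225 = 1102402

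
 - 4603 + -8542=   -  13145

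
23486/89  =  23486/89 = 263.89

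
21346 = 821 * 26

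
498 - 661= - 163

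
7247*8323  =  60316781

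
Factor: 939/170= 2^(-1) * 3^1 * 5^( - 1 )*17^ (-1)*313^1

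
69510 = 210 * 331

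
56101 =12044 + 44057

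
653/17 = 38 + 7/17= 38.41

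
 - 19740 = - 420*47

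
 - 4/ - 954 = 2/477 = 0.00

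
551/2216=551/2216= 0.25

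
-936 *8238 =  - 7710768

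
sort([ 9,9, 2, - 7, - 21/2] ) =[-21/2, - 7,2, 9,  9]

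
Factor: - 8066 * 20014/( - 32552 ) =40358231/8138 = 2^(- 1)*13^( - 1)*37^1*109^1*313^( - 1 )*10007^1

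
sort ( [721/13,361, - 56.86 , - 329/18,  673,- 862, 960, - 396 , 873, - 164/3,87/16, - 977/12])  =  [ - 862, - 396,- 977/12,-56.86, - 164/3, - 329/18,  87/16,721/13 , 361, 673, 873, 960 ]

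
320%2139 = 320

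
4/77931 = 4/77931  =  0.00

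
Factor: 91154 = 2^1*7^1 * 17^1*383^1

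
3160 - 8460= -5300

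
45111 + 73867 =118978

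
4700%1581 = 1538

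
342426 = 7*48918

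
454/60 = 7 + 17/30 = 7.57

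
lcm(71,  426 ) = 426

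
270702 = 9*30078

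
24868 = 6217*4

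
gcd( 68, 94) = 2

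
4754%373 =278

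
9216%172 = 100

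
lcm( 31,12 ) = 372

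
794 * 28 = 22232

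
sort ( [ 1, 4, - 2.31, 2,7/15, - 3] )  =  [ - 3, - 2.31,7/15,1, 2, 4]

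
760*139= 105640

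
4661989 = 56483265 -51821276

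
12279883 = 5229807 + 7050076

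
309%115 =79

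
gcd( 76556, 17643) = 1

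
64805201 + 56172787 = 120977988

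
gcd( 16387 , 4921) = 7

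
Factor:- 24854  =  -2^1 *17^2*43^1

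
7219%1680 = 499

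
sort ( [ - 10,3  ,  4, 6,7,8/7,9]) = [ - 10,8/7,  3,4,  6, 7,9]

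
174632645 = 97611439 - - 77021206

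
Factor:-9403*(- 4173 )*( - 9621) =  - 3^3*13^1 * 107^1*1069^1*9403^1 = - 377515715499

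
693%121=88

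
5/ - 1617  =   - 5/1617 = -0.00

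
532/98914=14/2603 = 0.01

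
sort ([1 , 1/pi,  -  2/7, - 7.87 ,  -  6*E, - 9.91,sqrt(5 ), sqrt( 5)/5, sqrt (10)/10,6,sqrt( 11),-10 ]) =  [-6*E, - 10 ,-9.91 , - 7.87,  -  2/7, sqrt(10 ) /10,  1/pi, sqrt(5)/5, 1, sqrt( 5 ), sqrt( 11 ), 6]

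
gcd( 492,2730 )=6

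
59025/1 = 59025 = 59025.00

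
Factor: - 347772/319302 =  - 794/729 = - 2^1* 3^( - 6 )*397^1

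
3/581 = 3/581=0.01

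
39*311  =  12129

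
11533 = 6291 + 5242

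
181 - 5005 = -4824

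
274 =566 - 292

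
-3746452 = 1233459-4979911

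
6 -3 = 3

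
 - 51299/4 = -12825 +1/4 = - 12824.75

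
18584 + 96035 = 114619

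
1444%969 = 475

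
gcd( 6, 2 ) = 2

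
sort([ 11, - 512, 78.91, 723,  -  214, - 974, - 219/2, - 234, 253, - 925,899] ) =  [-974, - 925,-512,-234, - 214,-219/2, 11, 78.91, 253,723,899 ] 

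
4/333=4/333= 0.01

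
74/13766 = 37/6883 = 0.01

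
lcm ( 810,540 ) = 1620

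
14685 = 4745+9940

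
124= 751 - 627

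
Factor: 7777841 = 23^1*338167^1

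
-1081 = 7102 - 8183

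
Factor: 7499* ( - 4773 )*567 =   -  3^5*7^1*37^1 * 43^1 * 7499^1 =-  20294476209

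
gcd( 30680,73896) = 8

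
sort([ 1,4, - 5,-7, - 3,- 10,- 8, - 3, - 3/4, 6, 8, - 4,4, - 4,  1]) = [ - 10, - 8, - 7, - 5, - 4, - 4, - 3, - 3, - 3/4,1 , 1, 4  ,  4,6,8 ]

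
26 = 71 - 45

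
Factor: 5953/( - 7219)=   -5953^1*7219^( - 1)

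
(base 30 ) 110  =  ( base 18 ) 2FC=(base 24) 1EI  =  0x3A2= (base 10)930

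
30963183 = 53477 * 579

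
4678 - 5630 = -952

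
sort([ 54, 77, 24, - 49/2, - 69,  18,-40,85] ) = [ - 69,  -  40, - 49/2, 18,24, 54, 77, 85]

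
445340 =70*6362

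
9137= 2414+6723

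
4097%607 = 455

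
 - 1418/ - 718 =709/359 = 1.97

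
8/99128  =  1/12391=0.00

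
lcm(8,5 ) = 40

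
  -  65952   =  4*(-16488 ) 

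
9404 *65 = 611260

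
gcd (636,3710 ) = 106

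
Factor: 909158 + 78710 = 2^2*7^1* 35281^1 = 987868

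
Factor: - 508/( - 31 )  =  2^2* 31^( -1 )*  127^1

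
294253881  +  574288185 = 868542066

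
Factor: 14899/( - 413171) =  - 11^(-1) *47^1*317^1*37561^( - 1)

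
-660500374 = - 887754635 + 227254261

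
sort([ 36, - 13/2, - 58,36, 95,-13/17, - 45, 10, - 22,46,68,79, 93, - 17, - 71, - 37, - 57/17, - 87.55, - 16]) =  [ - 87.55, - 71, - 58, - 45,  -  37, - 22, - 17, - 16,-13/2,  -  57/17, - 13/17,10,36,36,46, 68,79, 93,95]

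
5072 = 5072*1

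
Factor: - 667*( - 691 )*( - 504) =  - 232292088 = - 2^3*3^2*7^1*23^1*29^1*691^1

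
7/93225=7/93225=0.00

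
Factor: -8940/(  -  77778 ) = 2^1* 3^(-1 )*5^1*29^( - 1) = 10/87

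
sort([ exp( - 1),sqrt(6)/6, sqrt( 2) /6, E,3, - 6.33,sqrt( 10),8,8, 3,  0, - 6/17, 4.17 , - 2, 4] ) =[ - 6.33,-2, - 6/17, 0, sqrt( 2)/6, exp( - 1), sqrt(6)/6,E,3  ,  3, sqrt( 10), 4,4.17, 8,8 ] 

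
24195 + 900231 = 924426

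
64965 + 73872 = 138837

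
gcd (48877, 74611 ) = 1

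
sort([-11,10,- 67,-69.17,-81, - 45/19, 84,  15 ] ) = [-81,  -  69.17, - 67, - 11, - 45/19,10,  15,84 ]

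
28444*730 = 20764120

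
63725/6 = 10620 + 5/6 = 10620.83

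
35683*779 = 27797057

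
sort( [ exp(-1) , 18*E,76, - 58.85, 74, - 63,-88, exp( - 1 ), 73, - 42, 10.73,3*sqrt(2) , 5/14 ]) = [ - 88, - 63, - 58.85,-42,5/14, exp(-1) , exp( - 1),3*sqrt ( 2), 10.73,18*E,73, 74, 76]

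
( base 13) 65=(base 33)2h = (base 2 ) 1010011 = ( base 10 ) 83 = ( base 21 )3K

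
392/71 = 5  +  37/71 = 5.52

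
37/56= 37/56 = 0.66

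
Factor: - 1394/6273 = -2/9 = - 2^1 * 3^( - 2 ) 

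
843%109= 80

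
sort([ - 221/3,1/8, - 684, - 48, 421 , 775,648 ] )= [ - 684,-221/3, - 48,1/8, 421,648,775]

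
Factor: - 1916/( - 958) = 2 = 2^1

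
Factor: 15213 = 3^1*11^1*461^1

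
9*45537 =409833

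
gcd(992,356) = 4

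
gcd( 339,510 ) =3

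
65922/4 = 16480 + 1/2 = 16480.50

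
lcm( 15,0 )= 0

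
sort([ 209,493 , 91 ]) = [ 91,209,  493]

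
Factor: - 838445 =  - 5^1*61^1*2749^1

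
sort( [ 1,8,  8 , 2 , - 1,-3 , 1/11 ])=[  -  3, -1,1/11, 1,2 , 8,8]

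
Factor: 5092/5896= 19/22 = 2^( - 1)*11^(  -  1)*19^1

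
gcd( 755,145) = 5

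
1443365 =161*8965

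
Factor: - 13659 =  - 3^1 * 29^1 *157^1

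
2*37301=74602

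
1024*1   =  1024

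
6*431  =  2586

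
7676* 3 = 23028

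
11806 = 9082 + 2724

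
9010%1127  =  1121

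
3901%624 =157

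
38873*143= 5558839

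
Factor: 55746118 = 2^1*27873059^1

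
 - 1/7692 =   -  1/7692 =-0.00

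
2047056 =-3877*( - 528)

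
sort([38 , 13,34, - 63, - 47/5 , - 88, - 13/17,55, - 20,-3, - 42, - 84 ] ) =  [ - 88, - 84 , - 63, - 42,-20, - 47/5, - 3, - 13/17,13, 34,38, 55] 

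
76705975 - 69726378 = 6979597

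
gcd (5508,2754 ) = 2754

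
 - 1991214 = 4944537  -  6935751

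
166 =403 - 237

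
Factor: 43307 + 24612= 23^1*2953^1 = 67919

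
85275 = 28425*3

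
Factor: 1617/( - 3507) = -77/167 = - 7^1*11^1*167^ (  -  1 )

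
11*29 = 319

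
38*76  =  2888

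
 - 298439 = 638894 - 937333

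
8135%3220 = 1695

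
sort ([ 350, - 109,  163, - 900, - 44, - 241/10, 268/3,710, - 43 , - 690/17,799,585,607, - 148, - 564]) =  [ - 900,-564,-148, - 109, - 44, - 43, - 690/17, - 241/10,268/3,  163,  350 , 585,607 , 710 , 799] 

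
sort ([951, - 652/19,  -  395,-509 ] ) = [-509, - 395, - 652/19, 951 ]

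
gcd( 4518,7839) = 9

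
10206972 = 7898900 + 2308072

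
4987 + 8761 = 13748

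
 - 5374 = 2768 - 8142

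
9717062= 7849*1238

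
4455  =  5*891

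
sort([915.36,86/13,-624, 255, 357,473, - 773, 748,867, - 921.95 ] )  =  [  -  921.95, - 773, - 624 , 86/13, 255 , 357, 473 , 748, 867 , 915.36 ]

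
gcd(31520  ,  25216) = 6304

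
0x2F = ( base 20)27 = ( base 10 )47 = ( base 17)2d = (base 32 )1F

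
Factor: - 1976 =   -  2^3*13^1*19^1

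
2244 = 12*187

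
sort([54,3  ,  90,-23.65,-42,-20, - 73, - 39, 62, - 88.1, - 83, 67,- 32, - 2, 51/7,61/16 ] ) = [-88.1, - 83, - 73,-42, - 39, - 32,-23.65,  -  20, - 2,3, 61/16 , 51/7, 54,62,67,90]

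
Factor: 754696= 2^3 * 29^1*3253^1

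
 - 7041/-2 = 3520 + 1/2 = 3520.50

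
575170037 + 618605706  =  1193775743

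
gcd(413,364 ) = 7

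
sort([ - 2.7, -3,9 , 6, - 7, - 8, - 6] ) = [-8, - 7,-6,-3,  -  2.7,6,9] 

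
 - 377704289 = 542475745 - 920180034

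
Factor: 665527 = 665527^1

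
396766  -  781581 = -384815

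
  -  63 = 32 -95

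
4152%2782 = 1370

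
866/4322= 433/2161 = 0.20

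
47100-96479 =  - 49379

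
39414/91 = 433 + 11/91 = 433.12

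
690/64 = 345/32 = 10.78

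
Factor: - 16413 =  - 3^1 * 5471^1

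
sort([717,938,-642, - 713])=[ - 713, - 642, 717, 938 ] 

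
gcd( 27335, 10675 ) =35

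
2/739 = 2/739 = 0.00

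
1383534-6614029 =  - 5230495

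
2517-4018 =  - 1501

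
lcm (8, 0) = 0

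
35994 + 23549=59543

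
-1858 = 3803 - 5661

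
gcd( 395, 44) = 1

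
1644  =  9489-7845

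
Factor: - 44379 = -3^2 * 4931^1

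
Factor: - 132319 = -11^1*23^1*523^1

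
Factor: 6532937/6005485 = 5^(-1)*1201097^( - 1)*6532937^1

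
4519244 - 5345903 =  - 826659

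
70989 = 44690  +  26299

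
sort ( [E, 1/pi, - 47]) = [ - 47,1/pi,E ]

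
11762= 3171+8591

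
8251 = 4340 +3911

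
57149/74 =772 + 21/74 = 772.28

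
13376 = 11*1216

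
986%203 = 174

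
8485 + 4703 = 13188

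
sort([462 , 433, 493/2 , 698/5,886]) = [698/5 , 493/2, 433 , 462, 886] 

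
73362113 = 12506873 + 60855240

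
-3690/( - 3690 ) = 1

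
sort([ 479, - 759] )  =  [  -  759, 479]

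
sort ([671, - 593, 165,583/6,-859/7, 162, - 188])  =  [ - 593 , - 188, - 859/7,583/6, 162,165,671 ] 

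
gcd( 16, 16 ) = 16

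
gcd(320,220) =20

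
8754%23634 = 8754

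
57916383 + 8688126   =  66604509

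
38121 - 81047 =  - 42926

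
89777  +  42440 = 132217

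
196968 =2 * 98484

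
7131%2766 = 1599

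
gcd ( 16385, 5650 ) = 565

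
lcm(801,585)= 52065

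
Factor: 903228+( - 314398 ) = 588830 = 2^1*5^1 *11^1*53^1*101^1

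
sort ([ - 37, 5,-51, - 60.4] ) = [ - 60.4,-51,-37, 5]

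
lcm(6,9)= 18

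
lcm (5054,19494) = 136458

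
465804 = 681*684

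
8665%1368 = 457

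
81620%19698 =2828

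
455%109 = 19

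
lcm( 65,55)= 715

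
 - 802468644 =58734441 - 861203085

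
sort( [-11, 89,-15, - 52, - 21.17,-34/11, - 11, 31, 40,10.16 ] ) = [ - 52,  -  21.17 , - 15, - 11, - 11,  -  34/11, 10.16,31, 40,89]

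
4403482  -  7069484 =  - 2666002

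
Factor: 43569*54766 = 2386099854 = 2^1*3^2 * 47^1*103^1 *139^1*197^1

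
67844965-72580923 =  - 4735958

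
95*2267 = 215365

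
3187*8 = 25496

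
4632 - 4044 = 588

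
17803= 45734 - 27931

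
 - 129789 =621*( - 209)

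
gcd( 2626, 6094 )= 2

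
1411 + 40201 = 41612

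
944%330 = 284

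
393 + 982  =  1375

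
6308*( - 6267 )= - 39532236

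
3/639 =1/213=0.00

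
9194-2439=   6755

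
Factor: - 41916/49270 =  - 20958/24635 = - 2^1*3^1*5^(-1)  *7^1*13^( - 1 ) * 379^( - 1 )  *499^1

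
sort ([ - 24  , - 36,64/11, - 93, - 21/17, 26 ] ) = [ - 93, - 36, - 24, - 21/17, 64/11,26]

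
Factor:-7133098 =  - 2^1*7^1*17^2 * 41^1 *43^1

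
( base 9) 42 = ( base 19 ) 20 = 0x26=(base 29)19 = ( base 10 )38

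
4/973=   4/973  =  0.00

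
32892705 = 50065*657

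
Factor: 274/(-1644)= - 1/6= -2^( - 1)*3^(-1)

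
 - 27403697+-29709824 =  - 57113521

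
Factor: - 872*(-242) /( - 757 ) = - 2^4*11^2*109^1*757^( - 1 )=-211024/757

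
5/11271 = 5/11271 = 0.00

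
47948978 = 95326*503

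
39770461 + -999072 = 38771389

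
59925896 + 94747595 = 154673491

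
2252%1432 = 820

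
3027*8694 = 26316738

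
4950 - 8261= -3311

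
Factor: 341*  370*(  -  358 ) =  - 45168860 = -2^2*5^1 * 11^1*31^1*37^1*179^1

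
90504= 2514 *36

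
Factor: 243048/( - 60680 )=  - 3^1*5^( - 1) * 13^1*19^1*37^(- 1 ) = -741/185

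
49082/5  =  9816 + 2/5 = 9816.40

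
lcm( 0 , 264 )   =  0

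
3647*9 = 32823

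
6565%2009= 538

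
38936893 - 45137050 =  -  6200157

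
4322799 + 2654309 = 6977108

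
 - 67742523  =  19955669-87698192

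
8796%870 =96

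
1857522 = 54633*34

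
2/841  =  2/841 = 0.00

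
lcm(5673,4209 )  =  130479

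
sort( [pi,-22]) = [ - 22,pi ] 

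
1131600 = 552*2050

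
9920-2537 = 7383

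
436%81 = 31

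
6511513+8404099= 14915612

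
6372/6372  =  1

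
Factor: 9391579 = 167^1*56237^1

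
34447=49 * 703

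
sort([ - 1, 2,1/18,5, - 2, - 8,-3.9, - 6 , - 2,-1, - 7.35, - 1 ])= [ - 8, - 7.35, - 6, - 3.9,  -  2, - 2,- 1, - 1, - 1,1/18,2 , 5] 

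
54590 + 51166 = 105756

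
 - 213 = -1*213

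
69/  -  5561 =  - 69/5561 = - 0.01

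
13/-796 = -13/796 = - 0.02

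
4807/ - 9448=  - 4807/9448 = -  0.51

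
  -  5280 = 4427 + - 9707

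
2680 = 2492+188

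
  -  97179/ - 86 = 1129 + 85/86 = 1129.99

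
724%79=13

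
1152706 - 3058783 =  - 1906077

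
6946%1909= 1219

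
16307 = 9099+7208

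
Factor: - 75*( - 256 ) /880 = 2^4*3^1*5^1*11^( - 1 ) = 240/11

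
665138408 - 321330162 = 343808246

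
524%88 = 84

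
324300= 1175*276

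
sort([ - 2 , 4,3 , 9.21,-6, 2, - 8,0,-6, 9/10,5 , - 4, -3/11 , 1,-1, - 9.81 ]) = [ - 9.81,-8,-6 ,-6,-4,-2, - 1, -3/11, 0, 9/10,1 , 2,3 , 4,5,9.21 ] 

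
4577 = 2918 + 1659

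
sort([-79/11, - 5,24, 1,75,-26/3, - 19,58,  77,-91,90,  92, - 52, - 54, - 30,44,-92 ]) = [ - 92, - 91, - 54, - 52, - 30, - 19, - 26/3 , - 79/11, - 5,1,24,44,58,75,77, 90, 92]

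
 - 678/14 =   -  49 + 4/7 = - 48.43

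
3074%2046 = 1028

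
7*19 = 133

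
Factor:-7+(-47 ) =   -  54=- 2^1*3^3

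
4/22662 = 2/11331 = 0.00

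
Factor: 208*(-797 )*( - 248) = 41112448 =2^7*13^1*31^1 * 797^1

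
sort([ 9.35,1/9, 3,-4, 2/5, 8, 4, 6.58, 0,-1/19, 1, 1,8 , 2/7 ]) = [-4,-1/19,0, 1/9, 2/7,2/5, 1,1,3, 4,  6.58,8,8, 9.35]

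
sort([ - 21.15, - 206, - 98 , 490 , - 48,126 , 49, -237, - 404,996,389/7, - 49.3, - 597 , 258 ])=[ - 597,-404,  -  237, - 206 , - 98, - 49.3, - 48,  -  21.15 , 49,389/7, 126,258, 490 , 996]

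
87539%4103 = 1376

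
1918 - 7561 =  - 5643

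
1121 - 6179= -5058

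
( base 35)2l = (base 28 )37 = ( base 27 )3A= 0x5B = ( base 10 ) 91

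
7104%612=372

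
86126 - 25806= 60320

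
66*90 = 5940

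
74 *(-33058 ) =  - 2446292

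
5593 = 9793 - 4200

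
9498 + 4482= 13980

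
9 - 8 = 1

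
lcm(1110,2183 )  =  65490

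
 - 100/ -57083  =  100/57083  =  0.00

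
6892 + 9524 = 16416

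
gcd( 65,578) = 1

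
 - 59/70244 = -59/70244 = -  0.00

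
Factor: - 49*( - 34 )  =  1666=2^1 *7^2*17^1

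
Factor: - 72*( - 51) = 3672 = 2^3*3^3*17^1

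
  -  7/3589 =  - 1 + 3582/3589 = -0.00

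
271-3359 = -3088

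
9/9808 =9/9808 = 0.00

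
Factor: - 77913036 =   -  2^2*3^3*131^1*5507^1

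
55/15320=11/3064 = 0.00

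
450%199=52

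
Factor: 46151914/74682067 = 2^1*73^1 * 1801^ (  -  1)*41467^( - 1)*316109^1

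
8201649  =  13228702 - 5027053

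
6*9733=58398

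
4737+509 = 5246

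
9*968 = 8712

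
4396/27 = 4396/27=162.81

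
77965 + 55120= 133085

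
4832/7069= 4832/7069  =  0.68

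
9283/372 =24 + 355/372 = 24.95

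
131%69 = 62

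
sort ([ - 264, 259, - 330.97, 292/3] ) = [  -  330.97, - 264,292/3,259 ] 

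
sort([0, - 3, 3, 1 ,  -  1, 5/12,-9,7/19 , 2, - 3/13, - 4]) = [ - 9, - 4, - 3,- 1, - 3/13,0 , 7/19,5/12,1, 2, 3] 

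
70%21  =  7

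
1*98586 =98586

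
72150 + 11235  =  83385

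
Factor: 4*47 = 2^2 *47^1 =188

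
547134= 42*13027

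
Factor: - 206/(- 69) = 2^1 * 3^( - 1 )*23^(  -  1 )*103^1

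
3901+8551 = 12452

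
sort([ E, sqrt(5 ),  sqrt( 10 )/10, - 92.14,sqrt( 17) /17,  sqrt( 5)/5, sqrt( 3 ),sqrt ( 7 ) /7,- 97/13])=[ - 92.14,-97/13, sqrt( 17 ) /17 , sqrt( 10 ) /10,  sqrt( 7)/7, sqrt( 5) /5, sqrt( 3 ),sqrt( 5 ),E] 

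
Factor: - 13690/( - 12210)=37/33=3^( - 1 )*11^( - 1) *37^1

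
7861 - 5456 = 2405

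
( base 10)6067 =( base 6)44031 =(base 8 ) 13663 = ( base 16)17b3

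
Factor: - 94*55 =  - 2^1*5^1*11^1* 47^1  =  - 5170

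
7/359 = 7/359 = 0.02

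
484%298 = 186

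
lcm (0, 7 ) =0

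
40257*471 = 18961047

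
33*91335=3014055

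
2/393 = 2/393=0.01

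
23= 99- 76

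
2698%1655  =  1043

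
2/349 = 2/349 = 0.01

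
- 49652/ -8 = 12413/2 = 6206.50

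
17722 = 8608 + 9114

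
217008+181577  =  398585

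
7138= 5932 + 1206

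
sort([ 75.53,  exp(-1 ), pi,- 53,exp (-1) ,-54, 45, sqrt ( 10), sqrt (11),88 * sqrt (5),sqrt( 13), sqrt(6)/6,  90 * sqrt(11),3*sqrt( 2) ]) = [ - 54, - 53 , exp (-1), exp ( - 1 ),  sqrt ( 6 )/6, pi, sqrt ( 10),sqrt (11),sqrt ( 13),  3*sqrt(2),  45,75.53,88*sqrt( 5),90*sqrt(11) ] 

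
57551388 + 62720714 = 120272102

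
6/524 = 3/262 = 0.01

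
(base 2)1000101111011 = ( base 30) 4t5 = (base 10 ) 4475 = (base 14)18b9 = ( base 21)a32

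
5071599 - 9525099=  - 4453500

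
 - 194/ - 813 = 194/813 = 0.24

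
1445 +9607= 11052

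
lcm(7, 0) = 0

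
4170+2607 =6777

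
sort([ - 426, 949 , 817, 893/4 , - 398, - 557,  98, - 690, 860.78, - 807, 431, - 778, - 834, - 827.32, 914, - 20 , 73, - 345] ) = [- 834,-827.32, - 807, - 778,-690, - 557, - 426, - 398  , - 345, - 20,73, 98, 893/4, 431, 817, 860.78, 914, 949]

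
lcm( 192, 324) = 5184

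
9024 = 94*96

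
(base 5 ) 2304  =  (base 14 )197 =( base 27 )C5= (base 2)101001001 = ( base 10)329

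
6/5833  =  6/5833 = 0.00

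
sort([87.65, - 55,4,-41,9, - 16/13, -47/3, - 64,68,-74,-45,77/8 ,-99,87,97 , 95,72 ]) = [ - 99, -74,-64, - 55, -45, - 41, - 47/3,-16/13,4,9, 77/8 , 68, 72,87, 87.65,95, 97] 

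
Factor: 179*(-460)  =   - 82340 = -2^2*5^1*23^1*179^1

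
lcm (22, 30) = 330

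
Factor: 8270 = 2^1*5^1*827^1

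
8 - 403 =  - 395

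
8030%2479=593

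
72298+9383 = 81681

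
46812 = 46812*1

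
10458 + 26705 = 37163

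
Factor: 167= 167^1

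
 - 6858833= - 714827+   -  6144006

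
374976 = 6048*62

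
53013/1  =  53013 = 53013.00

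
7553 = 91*83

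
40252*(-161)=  - 6480572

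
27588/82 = 13794/41= 336.44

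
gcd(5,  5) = 5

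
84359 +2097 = 86456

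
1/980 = 1/980 = 0.00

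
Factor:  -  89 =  - 89^1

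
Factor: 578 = 2^1*17^2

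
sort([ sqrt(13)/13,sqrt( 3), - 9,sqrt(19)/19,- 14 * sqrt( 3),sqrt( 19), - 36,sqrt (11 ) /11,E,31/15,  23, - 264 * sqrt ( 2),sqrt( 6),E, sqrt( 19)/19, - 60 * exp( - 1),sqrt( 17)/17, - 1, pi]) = [ - 264*sqrt( 2) , - 36, -14*sqrt( 3), - 60*exp( - 1 ), - 9,-1,sqrt( 19 )/19, sqrt(19) /19, sqrt(17)/17,sqrt( 13 ) /13, sqrt( 11 )/11 , sqrt( 3),31/15,sqrt(6 ),E,E, pi , sqrt ( 19),23 ] 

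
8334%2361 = 1251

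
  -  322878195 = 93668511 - 416546706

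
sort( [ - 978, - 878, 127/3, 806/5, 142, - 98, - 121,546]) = [ - 978,-878, - 121, - 98,127/3,142,806/5,546]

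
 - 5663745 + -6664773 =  -12328518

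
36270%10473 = 4851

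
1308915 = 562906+746009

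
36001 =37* 973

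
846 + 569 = 1415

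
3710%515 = 105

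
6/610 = 3/305 = 0.01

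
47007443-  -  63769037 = 110776480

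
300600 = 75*4008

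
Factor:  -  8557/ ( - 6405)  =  3^( - 1) * 5^(-1) * 7^( - 1 )*43^1*61^ ( - 1)*199^1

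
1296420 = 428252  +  868168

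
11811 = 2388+9423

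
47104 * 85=4003840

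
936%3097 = 936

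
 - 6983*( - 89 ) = 621487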